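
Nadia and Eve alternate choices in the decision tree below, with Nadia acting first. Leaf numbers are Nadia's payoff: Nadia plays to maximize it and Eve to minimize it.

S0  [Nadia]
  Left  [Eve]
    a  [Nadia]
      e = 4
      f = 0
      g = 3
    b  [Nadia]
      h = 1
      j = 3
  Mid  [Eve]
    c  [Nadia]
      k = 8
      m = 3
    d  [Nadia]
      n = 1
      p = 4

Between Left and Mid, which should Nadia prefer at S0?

Mid

a (Nadia): max(4, 0, 3) = 4
b (Nadia): max(1, 3) = 3
Left (Eve): min(4, 3) = 3
c (Nadia): max(8, 3) = 8
d (Nadia): max(1, 4) = 4
Mid (Eve): min(8, 4) = 4
Nadia prefers the higher value; Left=3, Mid=4. Mid is better since 4 > 3.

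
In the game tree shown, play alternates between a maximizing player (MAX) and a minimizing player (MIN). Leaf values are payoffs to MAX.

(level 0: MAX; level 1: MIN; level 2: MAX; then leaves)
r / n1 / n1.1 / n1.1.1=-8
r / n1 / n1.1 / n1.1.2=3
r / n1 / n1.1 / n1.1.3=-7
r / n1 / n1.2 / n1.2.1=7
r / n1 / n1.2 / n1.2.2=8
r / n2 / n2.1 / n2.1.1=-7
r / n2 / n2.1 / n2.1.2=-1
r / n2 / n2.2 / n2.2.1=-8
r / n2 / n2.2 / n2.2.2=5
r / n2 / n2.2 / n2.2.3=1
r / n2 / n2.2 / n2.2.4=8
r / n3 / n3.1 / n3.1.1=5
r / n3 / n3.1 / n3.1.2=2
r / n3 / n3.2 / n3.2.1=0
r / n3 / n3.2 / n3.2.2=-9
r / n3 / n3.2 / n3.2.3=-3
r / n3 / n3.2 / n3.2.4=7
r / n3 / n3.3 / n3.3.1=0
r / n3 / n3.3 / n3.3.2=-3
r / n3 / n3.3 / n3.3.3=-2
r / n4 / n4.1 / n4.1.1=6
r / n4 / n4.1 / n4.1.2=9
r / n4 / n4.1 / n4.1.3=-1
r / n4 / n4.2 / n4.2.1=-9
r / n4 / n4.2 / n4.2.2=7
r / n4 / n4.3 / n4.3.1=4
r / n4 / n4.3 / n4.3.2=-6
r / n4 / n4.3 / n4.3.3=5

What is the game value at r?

5

n1.1 (MAX): max(-8, 3, -7) = 3
n1.2 (MAX): max(7, 8) = 8
n1 (MIN): min(3, 8) = 3
n2.1 (MAX): max(-7, -1) = -1
n2.2 (MAX): max(-8, 5, 1, 8) = 8
n2 (MIN): min(-1, 8) = -1
n3.1 (MAX): max(5, 2) = 5
n3.2 (MAX): max(0, -9, -3, 7) = 7
n3.3 (MAX): max(0, -3, -2) = 0
n3 (MIN): min(5, 7, 0) = 0
n4.1 (MAX): max(6, 9, -1) = 9
n4.2 (MAX): max(-9, 7) = 7
n4.3 (MAX): max(4, -6, 5) = 5
n4 (MIN): min(9, 7, 5) = 5
r (MAX): max(3, -1, 0, 5) = 5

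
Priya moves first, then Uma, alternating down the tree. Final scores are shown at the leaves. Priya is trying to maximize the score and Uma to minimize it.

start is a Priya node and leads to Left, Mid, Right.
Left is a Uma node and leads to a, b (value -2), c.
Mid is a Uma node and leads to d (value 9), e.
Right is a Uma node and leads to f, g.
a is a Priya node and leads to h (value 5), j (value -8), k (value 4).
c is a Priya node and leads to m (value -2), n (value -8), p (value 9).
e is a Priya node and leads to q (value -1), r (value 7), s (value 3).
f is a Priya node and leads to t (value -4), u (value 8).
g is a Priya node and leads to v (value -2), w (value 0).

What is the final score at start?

7

a (Priya): max(5, -8, 4) = 5
c (Priya): max(-2, -8, 9) = 9
Left (Uma): min(5, -2, 9) = -2
e (Priya): max(-1, 7, 3) = 7
Mid (Uma): min(9, 7) = 7
f (Priya): max(-4, 8) = 8
g (Priya): max(-2, 0) = 0
Right (Uma): min(8, 0) = 0
start (Priya): max(-2, 7, 0) = 7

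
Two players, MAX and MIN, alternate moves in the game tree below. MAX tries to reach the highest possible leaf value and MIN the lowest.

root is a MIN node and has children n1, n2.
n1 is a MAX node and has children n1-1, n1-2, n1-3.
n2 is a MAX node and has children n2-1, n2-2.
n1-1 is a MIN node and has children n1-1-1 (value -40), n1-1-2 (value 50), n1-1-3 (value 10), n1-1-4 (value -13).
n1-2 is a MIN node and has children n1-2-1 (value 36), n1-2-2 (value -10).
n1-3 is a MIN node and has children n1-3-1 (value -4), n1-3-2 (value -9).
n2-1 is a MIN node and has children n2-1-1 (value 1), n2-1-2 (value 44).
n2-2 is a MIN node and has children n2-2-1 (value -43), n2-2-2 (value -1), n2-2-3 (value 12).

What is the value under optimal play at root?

n1-1 (MIN): min(-40, 50, 10, -13) = -40
n1-2 (MIN): min(36, -10) = -10
n1-3 (MIN): min(-4, -9) = -9
n1 (MAX): max(-40, -10, -9) = -9
n2-1 (MIN): min(1, 44) = 1
n2-2 (MIN): min(-43, -1, 12) = -43
n2 (MAX): max(1, -43) = 1
root (MIN): min(-9, 1) = -9

-9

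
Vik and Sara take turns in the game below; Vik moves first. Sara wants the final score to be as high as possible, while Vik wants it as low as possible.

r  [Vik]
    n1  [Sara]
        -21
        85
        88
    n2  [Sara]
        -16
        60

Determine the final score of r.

60

n1 (Sara): max(-21, 85, 88) = 88
n2 (Sara): max(-16, 60) = 60
r (Vik): min(88, 60) = 60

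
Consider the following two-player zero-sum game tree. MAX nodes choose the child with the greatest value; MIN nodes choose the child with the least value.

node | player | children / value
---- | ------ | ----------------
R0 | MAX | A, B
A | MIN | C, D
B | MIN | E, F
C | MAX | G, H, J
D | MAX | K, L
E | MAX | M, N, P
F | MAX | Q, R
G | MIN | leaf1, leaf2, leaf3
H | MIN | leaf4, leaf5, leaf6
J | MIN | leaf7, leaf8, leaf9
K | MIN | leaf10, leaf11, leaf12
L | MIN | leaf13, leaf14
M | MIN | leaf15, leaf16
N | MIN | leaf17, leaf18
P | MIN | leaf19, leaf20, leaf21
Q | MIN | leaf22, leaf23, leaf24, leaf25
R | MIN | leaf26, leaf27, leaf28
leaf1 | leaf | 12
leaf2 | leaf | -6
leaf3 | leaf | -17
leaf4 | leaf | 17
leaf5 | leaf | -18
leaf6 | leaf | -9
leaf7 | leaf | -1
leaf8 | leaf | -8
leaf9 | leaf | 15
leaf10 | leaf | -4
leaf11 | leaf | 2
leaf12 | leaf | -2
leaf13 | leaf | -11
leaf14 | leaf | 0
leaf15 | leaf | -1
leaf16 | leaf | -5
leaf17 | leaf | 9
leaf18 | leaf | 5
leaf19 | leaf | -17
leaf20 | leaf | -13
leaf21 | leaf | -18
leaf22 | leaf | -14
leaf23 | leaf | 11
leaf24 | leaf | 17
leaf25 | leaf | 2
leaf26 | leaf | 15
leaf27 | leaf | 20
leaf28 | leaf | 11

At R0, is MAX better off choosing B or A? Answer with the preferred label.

M (MIN): min(-1, -5) = -5
N (MIN): min(9, 5) = 5
P (MIN): min(-17, -13, -18) = -18
E (MAX): max(-5, 5, -18) = 5
Q (MIN): min(-14, 11, 17, 2) = -14
R (MIN): min(15, 20, 11) = 11
F (MAX): max(-14, 11) = 11
B (MIN): min(5, 11) = 5
G (MIN): min(12, -6, -17) = -17
H (MIN): min(17, -18, -9) = -18
J (MIN): min(-1, -8, 15) = -8
C (MAX): max(-17, -18, -8) = -8
K (MIN): min(-4, 2, -2) = -4
L (MIN): min(-11, 0) = -11
D (MAX): max(-4, -11) = -4
A (MIN): min(-8, -4) = -8
MAX prefers the higher value; B=5, A=-8. B is better since 5 > -8.

B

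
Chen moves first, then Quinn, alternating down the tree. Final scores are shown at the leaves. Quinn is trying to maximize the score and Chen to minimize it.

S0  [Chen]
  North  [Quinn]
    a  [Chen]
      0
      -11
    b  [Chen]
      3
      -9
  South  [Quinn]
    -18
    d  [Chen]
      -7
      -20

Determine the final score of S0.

a (Chen): min(0, -11) = -11
b (Chen): min(3, -9) = -9
North (Quinn): max(-11, -9) = -9
d (Chen): min(-7, -20) = -20
South (Quinn): max(-18, -20) = -18
S0 (Chen): min(-9, -18) = -18

-18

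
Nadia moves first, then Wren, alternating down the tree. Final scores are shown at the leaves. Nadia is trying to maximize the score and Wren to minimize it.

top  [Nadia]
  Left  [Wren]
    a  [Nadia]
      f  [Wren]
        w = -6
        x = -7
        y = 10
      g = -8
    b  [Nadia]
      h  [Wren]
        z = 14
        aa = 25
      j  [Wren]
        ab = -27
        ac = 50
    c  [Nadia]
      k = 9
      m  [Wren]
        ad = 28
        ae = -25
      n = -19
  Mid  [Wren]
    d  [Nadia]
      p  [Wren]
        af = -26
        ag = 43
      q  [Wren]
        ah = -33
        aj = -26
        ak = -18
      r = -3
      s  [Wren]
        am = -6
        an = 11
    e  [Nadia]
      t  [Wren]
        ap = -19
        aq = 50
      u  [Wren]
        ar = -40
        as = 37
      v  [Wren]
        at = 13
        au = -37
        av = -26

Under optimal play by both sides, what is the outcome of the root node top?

-7

f (Wren): min(-6, -7, 10) = -7
a (Nadia): max(-7, -8) = -7
h (Wren): min(14, 25) = 14
j (Wren): min(-27, 50) = -27
b (Nadia): max(14, -27) = 14
m (Wren): min(28, -25) = -25
c (Nadia): max(9, -25, -19) = 9
Left (Wren): min(-7, 14, 9) = -7
p (Wren): min(-26, 43) = -26
q (Wren): min(-33, -26, -18) = -33
s (Wren): min(-6, 11) = -6
d (Nadia): max(-26, -33, -3, -6) = -3
t (Wren): min(-19, 50) = -19
u (Wren): min(-40, 37) = -40
v (Wren): min(13, -37, -26) = -37
e (Nadia): max(-19, -40, -37) = -19
Mid (Wren): min(-3, -19) = -19
top (Nadia): max(-7, -19) = -7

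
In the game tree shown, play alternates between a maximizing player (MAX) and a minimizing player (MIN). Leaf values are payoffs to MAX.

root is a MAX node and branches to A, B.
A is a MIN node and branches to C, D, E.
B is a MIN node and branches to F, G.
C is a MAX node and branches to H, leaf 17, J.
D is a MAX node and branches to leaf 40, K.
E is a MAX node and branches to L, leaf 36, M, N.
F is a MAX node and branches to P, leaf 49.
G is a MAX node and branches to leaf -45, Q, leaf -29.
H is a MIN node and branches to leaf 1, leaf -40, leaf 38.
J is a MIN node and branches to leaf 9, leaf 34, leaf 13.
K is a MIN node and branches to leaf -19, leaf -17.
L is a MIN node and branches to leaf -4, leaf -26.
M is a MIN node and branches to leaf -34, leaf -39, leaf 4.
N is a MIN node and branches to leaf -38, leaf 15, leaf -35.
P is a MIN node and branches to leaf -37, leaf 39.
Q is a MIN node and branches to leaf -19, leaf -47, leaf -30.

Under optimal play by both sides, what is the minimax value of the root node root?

H (MIN): min(1, -40, 38) = -40
J (MIN): min(9, 34, 13) = 9
C (MAX): max(-40, 17, 9) = 17
K (MIN): min(-19, -17) = -19
D (MAX): max(40, -19) = 40
L (MIN): min(-4, -26) = -26
M (MIN): min(-34, -39, 4) = -39
N (MIN): min(-38, 15, -35) = -38
E (MAX): max(-26, 36, -39, -38) = 36
A (MIN): min(17, 40, 36) = 17
P (MIN): min(-37, 39) = -37
F (MAX): max(-37, 49) = 49
Q (MIN): min(-19, -47, -30) = -47
G (MAX): max(-45, -47, -29) = -29
B (MIN): min(49, -29) = -29
root (MAX): max(17, -29) = 17

17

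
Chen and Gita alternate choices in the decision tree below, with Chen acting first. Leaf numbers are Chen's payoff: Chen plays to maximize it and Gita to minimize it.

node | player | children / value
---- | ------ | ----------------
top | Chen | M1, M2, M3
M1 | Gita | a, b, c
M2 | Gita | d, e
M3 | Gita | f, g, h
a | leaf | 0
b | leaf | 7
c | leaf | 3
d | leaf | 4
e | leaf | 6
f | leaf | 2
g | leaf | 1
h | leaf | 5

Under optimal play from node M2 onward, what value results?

M2 (Gita): min(4, 6) = 4

4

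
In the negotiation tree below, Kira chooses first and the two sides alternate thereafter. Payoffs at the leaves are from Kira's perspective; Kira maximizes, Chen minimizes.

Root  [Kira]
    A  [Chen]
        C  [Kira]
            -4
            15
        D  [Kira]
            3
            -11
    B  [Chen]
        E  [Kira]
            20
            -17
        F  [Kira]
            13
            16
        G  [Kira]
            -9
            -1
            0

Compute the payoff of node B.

E (Kira): max(20, -17) = 20
F (Kira): max(13, 16) = 16
G (Kira): max(-9, -1, 0) = 0
B (Chen): min(20, 16, 0) = 0

0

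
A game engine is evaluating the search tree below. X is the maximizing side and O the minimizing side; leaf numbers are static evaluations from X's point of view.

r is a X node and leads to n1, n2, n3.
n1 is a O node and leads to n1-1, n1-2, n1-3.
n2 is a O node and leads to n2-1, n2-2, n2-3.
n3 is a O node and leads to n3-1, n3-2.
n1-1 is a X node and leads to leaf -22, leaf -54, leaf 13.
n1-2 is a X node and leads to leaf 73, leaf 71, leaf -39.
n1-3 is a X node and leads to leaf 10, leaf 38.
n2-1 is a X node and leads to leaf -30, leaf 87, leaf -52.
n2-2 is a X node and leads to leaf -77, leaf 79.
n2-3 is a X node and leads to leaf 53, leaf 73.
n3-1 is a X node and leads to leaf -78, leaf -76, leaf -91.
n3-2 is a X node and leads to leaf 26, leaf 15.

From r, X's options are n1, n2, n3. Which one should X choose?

n1-1 (X): max(-22, -54, 13) = 13
n1-2 (X): max(73, 71, -39) = 73
n1-3 (X): max(10, 38) = 38
n1 (O): min(13, 73, 38) = 13
n2-1 (X): max(-30, 87, -52) = 87
n2-2 (X): max(-77, 79) = 79
n2-3 (X): max(53, 73) = 73
n2 (O): min(87, 79, 73) = 73
n3-1 (X): max(-78, -76, -91) = -76
n3-2 (X): max(26, 15) = 26
n3 (O): min(-76, 26) = -76
r (X): max(13, 73, -76) = 73
X at r wants the highest of {n1=13, n2=73, n3=-76}, so chooses n2.

n2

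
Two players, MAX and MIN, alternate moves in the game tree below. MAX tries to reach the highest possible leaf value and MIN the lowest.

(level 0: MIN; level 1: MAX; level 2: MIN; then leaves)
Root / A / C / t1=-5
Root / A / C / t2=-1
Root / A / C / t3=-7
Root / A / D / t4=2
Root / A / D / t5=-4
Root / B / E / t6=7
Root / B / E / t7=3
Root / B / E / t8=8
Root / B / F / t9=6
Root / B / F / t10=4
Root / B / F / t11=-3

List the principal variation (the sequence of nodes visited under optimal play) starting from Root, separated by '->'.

Root -> A -> D -> t5

C (MIN): min(-5, -1, -7) = -7
D (MIN): min(2, -4) = -4
A (MAX): max(-7, -4) = -4
E (MIN): min(7, 3, 8) = 3
F (MIN): min(6, 4, -3) = -3
B (MAX): max(3, -3) = 3
Root (MIN): min(-4, 3) = -4
At Root, MIN picks A (lowest: -4).
At A, MAX picks D (highest: -4).
At D, MIN picks t5 (lowest: -4).
Terminal value -4.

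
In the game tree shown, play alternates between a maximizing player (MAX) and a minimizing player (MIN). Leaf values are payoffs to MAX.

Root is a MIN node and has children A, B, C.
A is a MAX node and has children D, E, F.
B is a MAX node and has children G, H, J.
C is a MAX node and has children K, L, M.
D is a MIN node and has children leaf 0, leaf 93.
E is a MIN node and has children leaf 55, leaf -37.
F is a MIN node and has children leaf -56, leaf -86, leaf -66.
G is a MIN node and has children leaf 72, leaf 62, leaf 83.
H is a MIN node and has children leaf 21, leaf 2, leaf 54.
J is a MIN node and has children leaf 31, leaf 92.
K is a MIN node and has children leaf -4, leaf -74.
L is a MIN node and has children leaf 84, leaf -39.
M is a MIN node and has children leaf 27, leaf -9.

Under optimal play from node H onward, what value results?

2

H (MIN): min(21, 2, 54) = 2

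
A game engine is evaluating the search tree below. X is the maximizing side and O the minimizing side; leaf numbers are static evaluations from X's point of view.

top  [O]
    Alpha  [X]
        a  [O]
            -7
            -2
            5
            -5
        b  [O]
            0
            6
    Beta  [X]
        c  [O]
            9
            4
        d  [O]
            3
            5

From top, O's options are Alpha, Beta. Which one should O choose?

a (O): min(-7, -2, 5, -5) = -7
b (O): min(0, 6) = 0
Alpha (X): max(-7, 0) = 0
c (O): min(9, 4) = 4
d (O): min(3, 5) = 3
Beta (X): max(4, 3) = 4
top (O): min(0, 4) = 0
O at top wants the lowest of {Alpha=0, Beta=4}, so chooses Alpha.

Alpha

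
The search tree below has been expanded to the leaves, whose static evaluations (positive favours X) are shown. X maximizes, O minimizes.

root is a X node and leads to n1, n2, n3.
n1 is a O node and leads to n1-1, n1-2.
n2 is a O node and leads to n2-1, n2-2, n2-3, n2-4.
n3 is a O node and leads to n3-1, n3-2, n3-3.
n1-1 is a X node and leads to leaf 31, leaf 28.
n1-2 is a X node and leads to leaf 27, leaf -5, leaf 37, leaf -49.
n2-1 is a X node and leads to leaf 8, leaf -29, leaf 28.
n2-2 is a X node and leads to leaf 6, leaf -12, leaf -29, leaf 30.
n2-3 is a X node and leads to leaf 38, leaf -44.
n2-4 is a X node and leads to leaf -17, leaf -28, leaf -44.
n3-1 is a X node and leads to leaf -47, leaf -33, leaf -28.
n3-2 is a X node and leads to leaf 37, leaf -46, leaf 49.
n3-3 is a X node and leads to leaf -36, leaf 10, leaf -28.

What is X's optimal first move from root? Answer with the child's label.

n1-1 (X): max(31, 28) = 31
n1-2 (X): max(27, -5, 37, -49) = 37
n1 (O): min(31, 37) = 31
n2-1 (X): max(8, -29, 28) = 28
n2-2 (X): max(6, -12, -29, 30) = 30
n2-3 (X): max(38, -44) = 38
n2-4 (X): max(-17, -28, -44) = -17
n2 (O): min(28, 30, 38, -17) = -17
n3-1 (X): max(-47, -33, -28) = -28
n3-2 (X): max(37, -46, 49) = 49
n3-3 (X): max(-36, 10, -28) = 10
n3 (O): min(-28, 49, 10) = -28
root (X): max(31, -17, -28) = 31
X at root wants the highest of {n1=31, n2=-17, n3=-28}, so chooses n1.

n1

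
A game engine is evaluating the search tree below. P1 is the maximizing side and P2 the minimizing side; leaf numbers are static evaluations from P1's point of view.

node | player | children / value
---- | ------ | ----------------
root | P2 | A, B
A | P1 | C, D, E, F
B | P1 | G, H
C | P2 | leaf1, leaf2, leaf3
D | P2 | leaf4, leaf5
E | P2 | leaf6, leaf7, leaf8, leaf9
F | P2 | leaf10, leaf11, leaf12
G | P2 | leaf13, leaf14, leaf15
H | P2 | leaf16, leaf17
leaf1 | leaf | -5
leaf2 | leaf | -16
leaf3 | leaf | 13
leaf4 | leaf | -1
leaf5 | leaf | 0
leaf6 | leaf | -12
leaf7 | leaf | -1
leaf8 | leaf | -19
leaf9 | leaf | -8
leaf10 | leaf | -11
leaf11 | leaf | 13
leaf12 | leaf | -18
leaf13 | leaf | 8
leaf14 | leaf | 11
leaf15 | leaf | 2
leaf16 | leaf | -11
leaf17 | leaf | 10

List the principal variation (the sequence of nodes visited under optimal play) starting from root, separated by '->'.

C (P2): min(-5, -16, 13) = -16
D (P2): min(-1, 0) = -1
E (P2): min(-12, -1, -19, -8) = -19
F (P2): min(-11, 13, -18) = -18
A (P1): max(-16, -1, -19, -18) = -1
G (P2): min(8, 11, 2) = 2
H (P2): min(-11, 10) = -11
B (P1): max(2, -11) = 2
root (P2): min(-1, 2) = -1
At root, P2 picks A (lowest: -1).
At A, P1 picks D (highest: -1).
At D, P2 picks leaf4 (lowest: -1).
Terminal value -1.

root -> A -> D -> leaf4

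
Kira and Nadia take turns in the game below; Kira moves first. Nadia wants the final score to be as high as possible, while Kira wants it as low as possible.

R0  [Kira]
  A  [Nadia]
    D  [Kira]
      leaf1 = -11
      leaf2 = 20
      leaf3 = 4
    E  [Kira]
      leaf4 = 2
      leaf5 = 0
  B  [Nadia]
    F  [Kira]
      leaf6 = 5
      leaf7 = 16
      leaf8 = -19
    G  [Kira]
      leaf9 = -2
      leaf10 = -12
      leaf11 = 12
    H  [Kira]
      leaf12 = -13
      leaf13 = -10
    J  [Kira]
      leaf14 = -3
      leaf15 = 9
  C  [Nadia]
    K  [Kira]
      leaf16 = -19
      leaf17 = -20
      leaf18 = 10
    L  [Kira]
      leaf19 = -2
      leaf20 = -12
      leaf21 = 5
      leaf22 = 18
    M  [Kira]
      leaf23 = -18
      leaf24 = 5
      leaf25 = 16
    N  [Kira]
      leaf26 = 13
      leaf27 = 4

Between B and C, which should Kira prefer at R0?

F (Kira): min(5, 16, -19) = -19
G (Kira): min(-2, -12, 12) = -12
H (Kira): min(-13, -10) = -13
J (Kira): min(-3, 9) = -3
B (Nadia): max(-19, -12, -13, -3) = -3
K (Kira): min(-19, -20, 10) = -20
L (Kira): min(-2, -12, 5, 18) = -12
M (Kira): min(-18, 5, 16) = -18
N (Kira): min(13, 4) = 4
C (Nadia): max(-20, -12, -18, 4) = 4
Kira prefers the lower value; B=-3, C=4. B is better since -3 < 4.

B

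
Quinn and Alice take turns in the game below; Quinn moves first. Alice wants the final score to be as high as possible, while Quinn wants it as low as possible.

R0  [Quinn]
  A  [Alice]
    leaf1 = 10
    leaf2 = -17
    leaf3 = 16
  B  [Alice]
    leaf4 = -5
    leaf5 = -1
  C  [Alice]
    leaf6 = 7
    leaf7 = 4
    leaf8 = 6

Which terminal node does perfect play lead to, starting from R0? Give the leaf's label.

A (Alice): max(10, -17, 16) = 16
B (Alice): max(-5, -1) = -1
C (Alice): max(7, 4, 6) = 7
R0 (Quinn): min(16, -1, 7) = -1
At R0, Quinn picks B (lowest: -1).
At B, Alice picks leaf5 (highest: -1).
Terminal value -1.

leaf5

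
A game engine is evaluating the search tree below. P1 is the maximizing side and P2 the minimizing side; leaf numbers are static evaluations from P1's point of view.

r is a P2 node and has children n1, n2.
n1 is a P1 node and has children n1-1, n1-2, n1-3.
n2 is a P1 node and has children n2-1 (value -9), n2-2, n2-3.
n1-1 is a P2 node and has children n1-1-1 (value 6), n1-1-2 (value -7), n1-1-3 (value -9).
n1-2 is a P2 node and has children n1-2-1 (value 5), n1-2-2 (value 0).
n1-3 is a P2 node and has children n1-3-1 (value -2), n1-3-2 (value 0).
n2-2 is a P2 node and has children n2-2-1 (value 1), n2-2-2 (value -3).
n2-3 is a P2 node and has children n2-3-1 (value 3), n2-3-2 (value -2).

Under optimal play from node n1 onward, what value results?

0

n1-1 (P2): min(6, -7, -9) = -9
n1-2 (P2): min(5, 0) = 0
n1-3 (P2): min(-2, 0) = -2
n1 (P1): max(-9, 0, -2) = 0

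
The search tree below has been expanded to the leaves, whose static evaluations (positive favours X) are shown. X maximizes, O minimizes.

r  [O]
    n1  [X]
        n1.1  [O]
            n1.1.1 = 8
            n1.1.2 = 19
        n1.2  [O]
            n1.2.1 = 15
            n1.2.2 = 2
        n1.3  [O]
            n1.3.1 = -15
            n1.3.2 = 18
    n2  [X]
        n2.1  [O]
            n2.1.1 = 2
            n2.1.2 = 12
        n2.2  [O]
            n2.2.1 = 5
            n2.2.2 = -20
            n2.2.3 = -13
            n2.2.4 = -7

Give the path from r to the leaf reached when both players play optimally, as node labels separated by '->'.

r -> n2 -> n2.1 -> n2.1.1

n1.1 (O): min(8, 19) = 8
n1.2 (O): min(15, 2) = 2
n1.3 (O): min(-15, 18) = -15
n1 (X): max(8, 2, -15) = 8
n2.1 (O): min(2, 12) = 2
n2.2 (O): min(5, -20, -13, -7) = -20
n2 (X): max(2, -20) = 2
r (O): min(8, 2) = 2
At r, O picks n2 (lowest: 2).
At n2, X picks n2.1 (highest: 2).
At n2.1, O picks n2.1.1 (lowest: 2).
Terminal value 2.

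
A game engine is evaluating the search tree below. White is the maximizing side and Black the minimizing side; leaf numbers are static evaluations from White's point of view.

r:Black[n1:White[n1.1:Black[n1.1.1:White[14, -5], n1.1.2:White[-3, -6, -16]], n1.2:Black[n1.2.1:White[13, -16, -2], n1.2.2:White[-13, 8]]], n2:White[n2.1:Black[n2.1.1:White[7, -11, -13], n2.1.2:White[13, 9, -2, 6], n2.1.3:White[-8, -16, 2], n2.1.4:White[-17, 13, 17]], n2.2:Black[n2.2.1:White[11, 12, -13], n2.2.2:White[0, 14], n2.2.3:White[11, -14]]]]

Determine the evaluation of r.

8

n1.1.1 (White): max(14, -5) = 14
n1.1.2 (White): max(-3, -6, -16) = -3
n1.1 (Black): min(14, -3) = -3
n1.2.1 (White): max(13, -16, -2) = 13
n1.2.2 (White): max(-13, 8) = 8
n1.2 (Black): min(13, 8) = 8
n1 (White): max(-3, 8) = 8
n2.1.1 (White): max(7, -11, -13) = 7
n2.1.2 (White): max(13, 9, -2, 6) = 13
n2.1.3 (White): max(-8, -16, 2) = 2
n2.1.4 (White): max(-17, 13, 17) = 17
n2.1 (Black): min(7, 13, 2, 17) = 2
n2.2.1 (White): max(11, 12, -13) = 12
n2.2.2 (White): max(0, 14) = 14
n2.2.3 (White): max(11, -14) = 11
n2.2 (Black): min(12, 14, 11) = 11
n2 (White): max(2, 11) = 11
r (Black): min(8, 11) = 8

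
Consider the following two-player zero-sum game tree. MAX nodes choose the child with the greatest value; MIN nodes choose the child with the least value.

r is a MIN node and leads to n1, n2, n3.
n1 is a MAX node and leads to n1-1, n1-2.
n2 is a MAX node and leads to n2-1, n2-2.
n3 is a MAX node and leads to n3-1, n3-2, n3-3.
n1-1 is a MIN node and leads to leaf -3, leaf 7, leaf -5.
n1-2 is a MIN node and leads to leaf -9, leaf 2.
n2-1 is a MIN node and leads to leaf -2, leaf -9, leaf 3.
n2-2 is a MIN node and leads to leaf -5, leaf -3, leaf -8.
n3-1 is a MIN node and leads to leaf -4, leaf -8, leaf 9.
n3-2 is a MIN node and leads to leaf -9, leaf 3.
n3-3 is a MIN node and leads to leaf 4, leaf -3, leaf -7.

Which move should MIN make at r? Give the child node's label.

n1-1 (MIN): min(-3, 7, -5) = -5
n1-2 (MIN): min(-9, 2) = -9
n1 (MAX): max(-5, -9) = -5
n2-1 (MIN): min(-2, -9, 3) = -9
n2-2 (MIN): min(-5, -3, -8) = -8
n2 (MAX): max(-9, -8) = -8
n3-1 (MIN): min(-4, -8, 9) = -8
n3-2 (MIN): min(-9, 3) = -9
n3-3 (MIN): min(4, -3, -7) = -7
n3 (MAX): max(-8, -9, -7) = -7
r (MIN): min(-5, -8, -7) = -8
MIN at r wants the lowest of {n1=-5, n2=-8, n3=-7}, so chooses n2.

n2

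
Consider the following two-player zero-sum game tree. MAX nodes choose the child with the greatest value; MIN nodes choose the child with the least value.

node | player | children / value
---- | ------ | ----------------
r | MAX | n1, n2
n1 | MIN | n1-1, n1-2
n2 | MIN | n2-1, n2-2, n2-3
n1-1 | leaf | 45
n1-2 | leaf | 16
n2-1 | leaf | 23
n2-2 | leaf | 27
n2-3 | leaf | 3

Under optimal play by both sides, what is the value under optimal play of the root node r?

n1 (MIN): min(45, 16) = 16
n2 (MIN): min(23, 27, 3) = 3
r (MAX): max(16, 3) = 16

16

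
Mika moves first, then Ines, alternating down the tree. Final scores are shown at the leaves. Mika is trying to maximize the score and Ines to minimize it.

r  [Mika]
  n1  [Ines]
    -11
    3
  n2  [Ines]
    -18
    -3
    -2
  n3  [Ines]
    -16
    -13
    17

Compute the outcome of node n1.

n1 (Ines): min(-11, 3) = -11

-11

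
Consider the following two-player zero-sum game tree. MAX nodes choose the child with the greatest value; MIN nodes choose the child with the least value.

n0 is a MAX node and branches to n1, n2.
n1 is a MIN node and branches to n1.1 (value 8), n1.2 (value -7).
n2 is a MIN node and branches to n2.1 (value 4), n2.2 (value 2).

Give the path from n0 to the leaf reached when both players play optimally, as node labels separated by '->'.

n0 -> n2 -> n2.2

n1 (MIN): min(8, -7) = -7
n2 (MIN): min(4, 2) = 2
n0 (MAX): max(-7, 2) = 2
At n0, MAX picks n2 (highest: 2).
At n2, MIN picks n2.2 (lowest: 2).
Terminal value 2.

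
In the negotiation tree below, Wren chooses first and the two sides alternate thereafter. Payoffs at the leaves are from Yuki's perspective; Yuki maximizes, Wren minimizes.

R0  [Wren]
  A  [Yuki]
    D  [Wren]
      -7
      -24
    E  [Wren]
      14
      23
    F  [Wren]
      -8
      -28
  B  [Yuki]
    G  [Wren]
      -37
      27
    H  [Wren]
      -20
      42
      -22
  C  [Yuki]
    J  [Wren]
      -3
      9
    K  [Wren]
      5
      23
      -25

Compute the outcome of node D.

D (Wren): min(-7, -24) = -24

-24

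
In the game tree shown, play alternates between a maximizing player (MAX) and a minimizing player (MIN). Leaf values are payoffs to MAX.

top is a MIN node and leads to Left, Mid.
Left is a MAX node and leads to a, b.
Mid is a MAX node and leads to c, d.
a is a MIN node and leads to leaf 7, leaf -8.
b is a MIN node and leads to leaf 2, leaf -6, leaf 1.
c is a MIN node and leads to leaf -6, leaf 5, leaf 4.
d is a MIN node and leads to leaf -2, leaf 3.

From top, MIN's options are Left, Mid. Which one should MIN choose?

Left

a (MIN): min(7, -8) = -8
b (MIN): min(2, -6, 1) = -6
Left (MAX): max(-8, -6) = -6
c (MIN): min(-6, 5, 4) = -6
d (MIN): min(-2, 3) = -2
Mid (MAX): max(-6, -2) = -2
top (MIN): min(-6, -2) = -6
MIN at top wants the lowest of {Left=-6, Mid=-2}, so chooses Left.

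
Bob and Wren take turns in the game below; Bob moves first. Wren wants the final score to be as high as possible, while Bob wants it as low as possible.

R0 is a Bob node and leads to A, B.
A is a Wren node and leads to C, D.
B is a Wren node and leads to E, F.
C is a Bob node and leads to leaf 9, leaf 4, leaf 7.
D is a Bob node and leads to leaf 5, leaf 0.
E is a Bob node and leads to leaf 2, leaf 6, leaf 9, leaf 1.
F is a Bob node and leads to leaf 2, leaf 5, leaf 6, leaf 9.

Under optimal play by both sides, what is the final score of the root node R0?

2

C (Bob): min(9, 4, 7) = 4
D (Bob): min(5, 0) = 0
A (Wren): max(4, 0) = 4
E (Bob): min(2, 6, 9, 1) = 1
F (Bob): min(2, 5, 6, 9) = 2
B (Wren): max(1, 2) = 2
R0 (Bob): min(4, 2) = 2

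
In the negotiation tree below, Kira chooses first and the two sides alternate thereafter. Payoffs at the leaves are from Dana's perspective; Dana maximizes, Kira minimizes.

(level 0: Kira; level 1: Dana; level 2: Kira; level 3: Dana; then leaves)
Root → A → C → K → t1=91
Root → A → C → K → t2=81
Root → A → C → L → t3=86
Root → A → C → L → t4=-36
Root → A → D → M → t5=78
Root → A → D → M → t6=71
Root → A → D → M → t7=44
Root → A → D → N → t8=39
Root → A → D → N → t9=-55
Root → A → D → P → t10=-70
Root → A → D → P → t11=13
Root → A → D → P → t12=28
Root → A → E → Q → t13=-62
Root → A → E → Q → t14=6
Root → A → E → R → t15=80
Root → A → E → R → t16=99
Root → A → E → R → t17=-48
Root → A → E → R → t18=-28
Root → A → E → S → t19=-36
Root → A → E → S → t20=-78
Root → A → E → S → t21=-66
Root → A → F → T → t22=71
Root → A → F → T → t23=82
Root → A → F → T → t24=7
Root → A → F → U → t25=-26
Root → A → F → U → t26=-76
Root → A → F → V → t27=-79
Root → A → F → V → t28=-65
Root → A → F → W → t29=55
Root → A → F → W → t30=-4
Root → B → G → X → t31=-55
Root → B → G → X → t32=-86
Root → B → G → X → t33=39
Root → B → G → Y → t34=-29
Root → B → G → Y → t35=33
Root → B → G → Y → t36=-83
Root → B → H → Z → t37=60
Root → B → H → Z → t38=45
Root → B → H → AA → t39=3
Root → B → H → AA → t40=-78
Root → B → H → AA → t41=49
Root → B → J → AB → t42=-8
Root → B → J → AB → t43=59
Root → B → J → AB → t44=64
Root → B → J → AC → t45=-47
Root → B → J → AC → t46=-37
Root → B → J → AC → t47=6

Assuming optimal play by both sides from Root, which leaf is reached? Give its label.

K (Dana): max(91, 81) = 91
L (Dana): max(86, -36) = 86
C (Kira): min(91, 86) = 86
M (Dana): max(78, 71, 44) = 78
N (Dana): max(39, -55) = 39
P (Dana): max(-70, 13, 28) = 28
D (Kira): min(78, 39, 28) = 28
Q (Dana): max(-62, 6) = 6
R (Dana): max(80, 99, -48, -28) = 99
S (Dana): max(-36, -78, -66) = -36
E (Kira): min(6, 99, -36) = -36
T (Dana): max(71, 82, 7) = 82
U (Dana): max(-26, -76) = -26
V (Dana): max(-79, -65) = -65
W (Dana): max(55, -4) = 55
F (Kira): min(82, -26, -65, 55) = -65
A (Dana): max(86, 28, -36, -65) = 86
X (Dana): max(-55, -86, 39) = 39
Y (Dana): max(-29, 33, -83) = 33
G (Kira): min(39, 33) = 33
Z (Dana): max(60, 45) = 60
AA (Dana): max(3, -78, 49) = 49
H (Kira): min(60, 49) = 49
AB (Dana): max(-8, 59, 64) = 64
AC (Dana): max(-47, -37, 6) = 6
J (Kira): min(64, 6) = 6
B (Dana): max(33, 49, 6) = 49
Root (Kira): min(86, 49) = 49
At Root, Kira picks B (lowest: 49).
At B, Dana picks H (highest: 49).
At H, Kira picks AA (lowest: 49).
At AA, Dana picks t41 (highest: 49).
Terminal value 49.

t41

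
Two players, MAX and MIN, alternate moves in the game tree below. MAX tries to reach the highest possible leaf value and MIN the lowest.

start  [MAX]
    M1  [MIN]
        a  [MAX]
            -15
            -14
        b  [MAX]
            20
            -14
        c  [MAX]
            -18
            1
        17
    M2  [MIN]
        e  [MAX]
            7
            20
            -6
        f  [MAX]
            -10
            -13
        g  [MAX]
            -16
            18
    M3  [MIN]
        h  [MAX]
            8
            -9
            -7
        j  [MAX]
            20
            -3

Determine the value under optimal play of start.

a (MAX): max(-15, -14) = -14
b (MAX): max(20, -14) = 20
c (MAX): max(-18, 1) = 1
M1 (MIN): min(-14, 20, 1, 17) = -14
e (MAX): max(7, 20, -6) = 20
f (MAX): max(-10, -13) = -10
g (MAX): max(-16, 18) = 18
M2 (MIN): min(20, -10, 18) = -10
h (MAX): max(8, -9, -7) = 8
j (MAX): max(20, -3) = 20
M3 (MIN): min(8, 20) = 8
start (MAX): max(-14, -10, 8) = 8

8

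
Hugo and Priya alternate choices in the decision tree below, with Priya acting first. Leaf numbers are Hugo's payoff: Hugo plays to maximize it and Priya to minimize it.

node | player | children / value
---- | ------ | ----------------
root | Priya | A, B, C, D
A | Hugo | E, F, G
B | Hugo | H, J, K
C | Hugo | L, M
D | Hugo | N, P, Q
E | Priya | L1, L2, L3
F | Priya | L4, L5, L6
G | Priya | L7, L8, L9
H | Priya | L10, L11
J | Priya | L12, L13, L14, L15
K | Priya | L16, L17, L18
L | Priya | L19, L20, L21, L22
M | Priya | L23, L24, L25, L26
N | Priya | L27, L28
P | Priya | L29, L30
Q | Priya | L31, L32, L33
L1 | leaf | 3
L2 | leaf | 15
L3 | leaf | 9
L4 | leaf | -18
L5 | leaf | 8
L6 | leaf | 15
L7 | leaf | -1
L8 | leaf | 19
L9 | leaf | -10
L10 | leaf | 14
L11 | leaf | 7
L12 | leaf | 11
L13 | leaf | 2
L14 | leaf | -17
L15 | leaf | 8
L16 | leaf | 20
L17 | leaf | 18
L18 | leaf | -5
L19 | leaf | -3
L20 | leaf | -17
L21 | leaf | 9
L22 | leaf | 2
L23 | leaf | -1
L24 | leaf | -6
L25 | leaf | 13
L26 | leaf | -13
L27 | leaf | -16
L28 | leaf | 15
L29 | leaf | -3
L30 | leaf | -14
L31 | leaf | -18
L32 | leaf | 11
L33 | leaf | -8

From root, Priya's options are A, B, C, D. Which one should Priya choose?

D

E (Priya): min(3, 15, 9) = 3
F (Priya): min(-18, 8, 15) = -18
G (Priya): min(-1, 19, -10) = -10
A (Hugo): max(3, -18, -10) = 3
H (Priya): min(14, 7) = 7
J (Priya): min(11, 2, -17, 8) = -17
K (Priya): min(20, 18, -5) = -5
B (Hugo): max(7, -17, -5) = 7
L (Priya): min(-3, -17, 9, 2) = -17
M (Priya): min(-1, -6, 13, -13) = -13
C (Hugo): max(-17, -13) = -13
N (Priya): min(-16, 15) = -16
P (Priya): min(-3, -14) = -14
Q (Priya): min(-18, 11, -8) = -18
D (Hugo): max(-16, -14, -18) = -14
root (Priya): min(3, 7, -13, -14) = -14
Priya at root wants the lowest of {A=3, B=7, C=-13, D=-14}, so chooses D.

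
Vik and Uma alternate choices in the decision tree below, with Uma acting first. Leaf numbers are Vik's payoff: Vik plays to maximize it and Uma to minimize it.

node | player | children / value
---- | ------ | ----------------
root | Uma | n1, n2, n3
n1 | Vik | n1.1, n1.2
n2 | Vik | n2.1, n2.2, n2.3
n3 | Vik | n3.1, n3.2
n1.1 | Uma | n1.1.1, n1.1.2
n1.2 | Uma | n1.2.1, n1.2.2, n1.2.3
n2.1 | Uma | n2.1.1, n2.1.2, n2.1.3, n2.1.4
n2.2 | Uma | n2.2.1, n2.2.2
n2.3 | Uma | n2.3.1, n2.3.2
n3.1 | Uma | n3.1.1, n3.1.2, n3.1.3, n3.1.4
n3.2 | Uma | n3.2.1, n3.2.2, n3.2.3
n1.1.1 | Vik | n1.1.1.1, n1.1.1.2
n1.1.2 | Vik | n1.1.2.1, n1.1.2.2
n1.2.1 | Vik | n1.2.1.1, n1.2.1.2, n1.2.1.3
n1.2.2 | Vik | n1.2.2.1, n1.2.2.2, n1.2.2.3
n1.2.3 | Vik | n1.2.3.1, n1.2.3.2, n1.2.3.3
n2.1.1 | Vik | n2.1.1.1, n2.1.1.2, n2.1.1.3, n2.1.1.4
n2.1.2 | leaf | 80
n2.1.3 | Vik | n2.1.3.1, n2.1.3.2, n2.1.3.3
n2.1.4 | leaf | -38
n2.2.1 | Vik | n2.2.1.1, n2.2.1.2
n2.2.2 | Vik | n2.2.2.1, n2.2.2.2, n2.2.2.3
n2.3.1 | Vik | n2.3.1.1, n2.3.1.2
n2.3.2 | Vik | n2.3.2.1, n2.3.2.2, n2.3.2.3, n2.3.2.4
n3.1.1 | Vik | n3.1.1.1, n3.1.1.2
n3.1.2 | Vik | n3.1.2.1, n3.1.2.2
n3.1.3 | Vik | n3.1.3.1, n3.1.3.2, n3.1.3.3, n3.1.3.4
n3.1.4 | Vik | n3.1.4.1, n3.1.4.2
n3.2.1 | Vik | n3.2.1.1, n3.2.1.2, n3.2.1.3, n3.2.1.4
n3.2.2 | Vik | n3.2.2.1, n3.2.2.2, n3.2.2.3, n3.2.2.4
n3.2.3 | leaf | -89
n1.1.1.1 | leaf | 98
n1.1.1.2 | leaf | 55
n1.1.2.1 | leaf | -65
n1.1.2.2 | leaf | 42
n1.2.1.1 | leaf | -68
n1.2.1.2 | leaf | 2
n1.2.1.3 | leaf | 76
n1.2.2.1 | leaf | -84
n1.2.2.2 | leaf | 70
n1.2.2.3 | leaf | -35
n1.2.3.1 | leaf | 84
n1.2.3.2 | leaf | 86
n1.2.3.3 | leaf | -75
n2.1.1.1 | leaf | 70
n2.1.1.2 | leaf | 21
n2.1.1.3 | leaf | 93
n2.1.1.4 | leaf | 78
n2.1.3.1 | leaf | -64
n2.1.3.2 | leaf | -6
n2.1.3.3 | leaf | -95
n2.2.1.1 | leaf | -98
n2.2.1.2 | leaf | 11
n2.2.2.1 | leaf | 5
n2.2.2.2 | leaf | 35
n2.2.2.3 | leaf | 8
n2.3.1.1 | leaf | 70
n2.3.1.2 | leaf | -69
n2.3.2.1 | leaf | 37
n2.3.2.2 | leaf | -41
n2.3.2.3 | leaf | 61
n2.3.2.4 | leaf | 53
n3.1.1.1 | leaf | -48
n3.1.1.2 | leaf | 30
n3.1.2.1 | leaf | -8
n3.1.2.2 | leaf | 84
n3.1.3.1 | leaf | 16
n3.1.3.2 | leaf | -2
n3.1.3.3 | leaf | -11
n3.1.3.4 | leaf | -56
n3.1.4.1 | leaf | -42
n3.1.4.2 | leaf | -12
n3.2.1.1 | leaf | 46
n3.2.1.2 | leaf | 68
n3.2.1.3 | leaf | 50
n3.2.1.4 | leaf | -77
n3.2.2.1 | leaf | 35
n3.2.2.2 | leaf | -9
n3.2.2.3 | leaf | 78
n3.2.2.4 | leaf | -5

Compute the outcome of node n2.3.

n2.3.1 (Vik): max(70, -69) = 70
n2.3.2 (Vik): max(37, -41, 61, 53) = 61
n2.3 (Uma): min(70, 61) = 61

61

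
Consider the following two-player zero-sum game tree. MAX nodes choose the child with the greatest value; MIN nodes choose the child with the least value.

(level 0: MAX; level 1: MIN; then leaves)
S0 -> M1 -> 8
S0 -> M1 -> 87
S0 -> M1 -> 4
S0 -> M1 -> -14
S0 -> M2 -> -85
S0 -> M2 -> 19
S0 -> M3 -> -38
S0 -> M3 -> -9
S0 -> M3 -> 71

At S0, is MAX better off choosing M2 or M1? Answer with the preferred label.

M2 (MIN): min(-85, 19) = -85
M1 (MIN): min(8, 87, 4, -14) = -14
MAX prefers the higher value; M2=-85, M1=-14. M1 is better since -14 > -85.

M1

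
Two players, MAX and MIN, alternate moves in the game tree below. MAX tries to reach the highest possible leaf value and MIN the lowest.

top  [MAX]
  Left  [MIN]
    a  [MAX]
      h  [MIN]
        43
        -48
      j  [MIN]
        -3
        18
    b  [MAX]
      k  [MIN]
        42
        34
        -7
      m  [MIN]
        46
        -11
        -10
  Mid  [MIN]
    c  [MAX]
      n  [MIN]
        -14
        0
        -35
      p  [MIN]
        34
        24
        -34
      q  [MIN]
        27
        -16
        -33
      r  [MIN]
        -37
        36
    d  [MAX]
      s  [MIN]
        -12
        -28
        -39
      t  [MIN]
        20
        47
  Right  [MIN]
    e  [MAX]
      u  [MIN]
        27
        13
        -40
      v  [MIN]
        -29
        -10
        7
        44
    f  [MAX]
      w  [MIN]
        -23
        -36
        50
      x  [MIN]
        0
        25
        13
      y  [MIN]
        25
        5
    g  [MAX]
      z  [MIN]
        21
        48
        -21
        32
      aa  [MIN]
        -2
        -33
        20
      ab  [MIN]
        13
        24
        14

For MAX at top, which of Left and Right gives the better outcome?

Left

h (MIN): min(43, -48) = -48
j (MIN): min(-3, 18) = -3
a (MAX): max(-48, -3) = -3
k (MIN): min(42, 34, -7) = -7
m (MIN): min(46, -11, -10) = -11
b (MAX): max(-7, -11) = -7
Left (MIN): min(-3, -7) = -7
u (MIN): min(27, 13, -40) = -40
v (MIN): min(-29, -10, 7, 44) = -29
e (MAX): max(-40, -29) = -29
w (MIN): min(-23, -36, 50) = -36
x (MIN): min(0, 25, 13) = 0
y (MIN): min(25, 5) = 5
f (MAX): max(-36, 0, 5) = 5
z (MIN): min(21, 48, -21, 32) = -21
aa (MIN): min(-2, -33, 20) = -33
ab (MIN): min(13, 24, 14) = 13
g (MAX): max(-21, -33, 13) = 13
Right (MIN): min(-29, 5, 13) = -29
MAX prefers the higher value; Left=-7, Right=-29. Left is better since -7 > -29.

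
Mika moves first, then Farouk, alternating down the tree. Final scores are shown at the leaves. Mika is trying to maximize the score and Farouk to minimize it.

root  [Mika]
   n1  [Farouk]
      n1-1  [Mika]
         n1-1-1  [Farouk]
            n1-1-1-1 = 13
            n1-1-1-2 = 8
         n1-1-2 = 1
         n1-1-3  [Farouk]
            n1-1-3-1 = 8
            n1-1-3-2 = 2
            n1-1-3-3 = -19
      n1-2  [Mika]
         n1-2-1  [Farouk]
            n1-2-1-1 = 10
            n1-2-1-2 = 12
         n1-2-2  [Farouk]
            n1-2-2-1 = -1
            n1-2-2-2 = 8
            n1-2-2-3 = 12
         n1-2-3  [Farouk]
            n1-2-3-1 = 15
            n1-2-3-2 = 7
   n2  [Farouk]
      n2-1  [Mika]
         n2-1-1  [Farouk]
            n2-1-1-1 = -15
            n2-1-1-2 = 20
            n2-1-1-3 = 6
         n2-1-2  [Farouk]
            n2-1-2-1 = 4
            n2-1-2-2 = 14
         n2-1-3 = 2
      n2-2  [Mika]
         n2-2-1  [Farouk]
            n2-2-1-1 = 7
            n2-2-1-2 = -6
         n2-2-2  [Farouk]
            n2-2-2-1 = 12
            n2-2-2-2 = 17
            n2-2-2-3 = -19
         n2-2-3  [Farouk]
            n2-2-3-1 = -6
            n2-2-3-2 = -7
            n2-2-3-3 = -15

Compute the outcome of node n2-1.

4

n2-1-1 (Farouk): min(-15, 20, 6) = -15
n2-1-2 (Farouk): min(4, 14) = 4
n2-1 (Mika): max(-15, 4, 2) = 4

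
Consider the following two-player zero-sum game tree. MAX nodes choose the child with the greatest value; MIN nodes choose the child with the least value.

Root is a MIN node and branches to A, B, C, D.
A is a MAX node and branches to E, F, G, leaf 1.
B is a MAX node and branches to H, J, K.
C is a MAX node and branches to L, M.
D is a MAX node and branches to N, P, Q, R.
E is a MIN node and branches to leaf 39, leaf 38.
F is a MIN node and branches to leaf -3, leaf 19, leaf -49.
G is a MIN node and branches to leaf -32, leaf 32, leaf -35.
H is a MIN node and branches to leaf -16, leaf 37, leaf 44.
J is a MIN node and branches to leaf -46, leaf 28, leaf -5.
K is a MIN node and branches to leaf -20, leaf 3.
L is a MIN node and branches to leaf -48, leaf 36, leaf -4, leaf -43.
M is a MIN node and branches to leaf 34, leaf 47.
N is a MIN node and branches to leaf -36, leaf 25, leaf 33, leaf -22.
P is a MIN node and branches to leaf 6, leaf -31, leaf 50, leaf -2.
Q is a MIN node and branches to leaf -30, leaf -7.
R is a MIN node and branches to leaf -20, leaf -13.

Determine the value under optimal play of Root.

-20

E (MIN): min(39, 38) = 38
F (MIN): min(-3, 19, -49) = -49
G (MIN): min(-32, 32, -35) = -35
A (MAX): max(38, -49, -35, 1) = 38
H (MIN): min(-16, 37, 44) = -16
J (MIN): min(-46, 28, -5) = -46
K (MIN): min(-20, 3) = -20
B (MAX): max(-16, -46, -20) = -16
L (MIN): min(-48, 36, -4, -43) = -48
M (MIN): min(34, 47) = 34
C (MAX): max(-48, 34) = 34
N (MIN): min(-36, 25, 33, -22) = -36
P (MIN): min(6, -31, 50, -2) = -31
Q (MIN): min(-30, -7) = -30
R (MIN): min(-20, -13) = -20
D (MAX): max(-36, -31, -30, -20) = -20
Root (MIN): min(38, -16, 34, -20) = -20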